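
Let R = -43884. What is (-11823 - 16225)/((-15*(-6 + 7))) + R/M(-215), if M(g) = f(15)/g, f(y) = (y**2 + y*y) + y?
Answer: 10304548/465 ≈ 22160.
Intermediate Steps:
f(y) = y + 2*y**2 (f(y) = (y**2 + y**2) + y = 2*y**2 + y = y + 2*y**2)
M(g) = 465/g (M(g) = (15*(1 + 2*15))/g = (15*(1 + 30))/g = (15*31)/g = 465/g)
(-11823 - 16225)/((-15*(-6 + 7))) + R/M(-215) = (-11823 - 16225)/((-15*(-6 + 7))) - 43884/(465/(-215)) = -28048/((-15*1)) - 43884/(465*(-1/215)) = -28048/(-15) - 43884/(-93/43) = -28048*(-1/15) - 43884*(-43/93) = 28048/15 + 629004/31 = 10304548/465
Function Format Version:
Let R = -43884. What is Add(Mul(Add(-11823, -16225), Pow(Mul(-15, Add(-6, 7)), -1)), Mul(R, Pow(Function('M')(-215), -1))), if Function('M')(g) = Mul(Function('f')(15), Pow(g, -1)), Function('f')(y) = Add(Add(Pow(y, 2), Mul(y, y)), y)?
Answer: Rational(10304548, 465) ≈ 22160.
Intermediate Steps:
Function('f')(y) = Add(y, Mul(2, Pow(y, 2))) (Function('f')(y) = Add(Add(Pow(y, 2), Pow(y, 2)), y) = Add(Mul(2, Pow(y, 2)), y) = Add(y, Mul(2, Pow(y, 2))))
Function('M')(g) = Mul(465, Pow(g, -1)) (Function('M')(g) = Mul(Mul(15, Add(1, Mul(2, 15))), Pow(g, -1)) = Mul(Mul(15, Add(1, 30)), Pow(g, -1)) = Mul(Mul(15, 31), Pow(g, -1)) = Mul(465, Pow(g, -1)))
Add(Mul(Add(-11823, -16225), Pow(Mul(-15, Add(-6, 7)), -1)), Mul(R, Pow(Function('M')(-215), -1))) = Add(Mul(Add(-11823, -16225), Pow(Mul(-15, Add(-6, 7)), -1)), Mul(-43884, Pow(Mul(465, Pow(-215, -1)), -1))) = Add(Mul(-28048, Pow(Mul(-15, 1), -1)), Mul(-43884, Pow(Mul(465, Rational(-1, 215)), -1))) = Add(Mul(-28048, Pow(-15, -1)), Mul(-43884, Pow(Rational(-93, 43), -1))) = Add(Mul(-28048, Rational(-1, 15)), Mul(-43884, Rational(-43, 93))) = Add(Rational(28048, 15), Rational(629004, 31)) = Rational(10304548, 465)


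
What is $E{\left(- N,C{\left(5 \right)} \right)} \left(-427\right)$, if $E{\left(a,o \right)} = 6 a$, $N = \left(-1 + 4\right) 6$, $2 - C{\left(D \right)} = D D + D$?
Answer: $46116$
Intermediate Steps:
$C{\left(D \right)} = 2 - D - D^{2}$ ($C{\left(D \right)} = 2 - \left(D D + D\right) = 2 - \left(D^{2} + D\right) = 2 - \left(D + D^{2}\right) = 2 - D - D^{2}$)
$N = 18$ ($N = 3 \cdot 6 = 18$)
$E{\left(- N,C{\left(5 \right)} \right)} \left(-427\right) = 6 \left(\left(-1\right) 18\right) \left(-427\right) = 6 \left(-18\right) \left(-427\right) = \left(-108\right) \left(-427\right) = 46116$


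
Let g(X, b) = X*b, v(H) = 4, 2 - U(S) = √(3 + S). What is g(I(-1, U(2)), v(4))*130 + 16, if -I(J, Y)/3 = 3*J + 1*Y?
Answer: 1576 + 1560*√5 ≈ 5064.3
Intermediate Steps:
U(S) = 2 - √(3 + S)
I(J, Y) = -9*J - 3*Y (I(J, Y) = -3*(3*J + 1*Y) = -3*(3*J + Y) = -3*(Y + 3*J) = -9*J - 3*Y)
g(I(-1, U(2)), v(4))*130 + 16 = ((-9*(-1) - 3*(2 - √(3 + 2)))*4)*130 + 16 = ((9 - 3*(2 - √5))*4)*130 + 16 = ((9 + (-6 + 3*√5))*4)*130 + 16 = ((3 + 3*√5)*4)*130 + 16 = (12 + 12*√5)*130 + 16 = (1560 + 1560*√5) + 16 = 1576 + 1560*√5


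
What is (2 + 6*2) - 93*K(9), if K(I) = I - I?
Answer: 14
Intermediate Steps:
K(I) = 0
(2 + 6*2) - 93*K(9) = (2 + 6*2) - 93*0 = (2 + 12) + 0 = 14 + 0 = 14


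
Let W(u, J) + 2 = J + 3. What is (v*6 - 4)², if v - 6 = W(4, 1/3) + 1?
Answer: 2116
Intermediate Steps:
W(u, J) = 1 + J (W(u, J) = -2 + (J + 3) = -2 + (3 + J) = 1 + J)
v = 25/3 (v = 6 + ((1 + 1/3) + 1) = 6 + ((1 + ⅓) + 1) = 6 + (4/3 + 1) = 6 + 7/3 = 25/3 ≈ 8.3333)
(v*6 - 4)² = ((25/3)*6 - 4)² = (50 - 4)² = 46² = 2116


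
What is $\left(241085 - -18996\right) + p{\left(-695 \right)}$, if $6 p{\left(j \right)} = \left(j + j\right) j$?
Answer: $\frac{1263268}{3} \approx 4.2109 \cdot 10^{5}$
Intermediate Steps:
$p{\left(j \right)} = \frac{j^{2}}{3}$ ($p{\left(j \right)} = \frac{\left(j + j\right) j}{6} = \frac{2 j j}{6} = \frac{2 j^{2}}{6} = \frac{j^{2}}{3}$)
$\left(241085 - -18996\right) + p{\left(-695 \right)} = \left(241085 - -18996\right) + \frac{\left(-695\right)^{2}}{3} = \left(241085 + 18996\right) + \frac{1}{3} \cdot 483025 = 260081 + \frac{483025}{3} = \frac{1263268}{3}$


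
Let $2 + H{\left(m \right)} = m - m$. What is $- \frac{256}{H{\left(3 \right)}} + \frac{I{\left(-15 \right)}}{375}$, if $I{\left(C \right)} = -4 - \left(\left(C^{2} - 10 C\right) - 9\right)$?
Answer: $\frac{9526}{75} \approx 127.01$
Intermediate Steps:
$I{\left(C \right)} = 5 - C^{2} + 10 C$ ($I{\left(C \right)} = -4 - \left(-9 + C^{2} - 10 C\right) = -4 + \left(9 - C^{2} + 10 C\right) = 5 - C^{2} + 10 C$)
$H{\left(m \right)} = -2$ ($H{\left(m \right)} = -2 + \left(m - m\right) = -2 + 0 = -2$)
$- \frac{256}{H{\left(3 \right)}} + \frac{I{\left(-15 \right)}}{375} = - \frac{256}{-2} + \frac{5 - \left(-15\right)^{2} + 10 \left(-15\right)}{375} = \left(-256\right) \left(- \frac{1}{2}\right) + \left(5 - 225 - 150\right) \frac{1}{375} = 128 + \left(5 - 225 - 150\right) \frac{1}{375} = 128 - \frac{74}{75} = \frac{9526}{75}$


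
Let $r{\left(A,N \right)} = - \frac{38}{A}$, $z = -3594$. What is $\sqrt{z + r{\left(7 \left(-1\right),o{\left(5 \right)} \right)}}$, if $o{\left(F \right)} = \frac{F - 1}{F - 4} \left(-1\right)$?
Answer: $\frac{4 i \sqrt{10990}}{7} \approx 59.905 i$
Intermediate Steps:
$o{\left(F \right)} = - \frac{-1 + F}{-4 + F}$ ($o{\left(F \right)} = \frac{-1 + F}{-4 + F} \left(-1\right) = - \frac{-1 + F}{-4 + F}$)
$\sqrt{z + r{\left(7 \left(-1\right),o{\left(5 \right)} \right)}} = \sqrt{-3594 - \frac{38}{7 \left(-1\right)}} = \sqrt{-3594 - \frac{38}{-7}} = \sqrt{-3594 - - \frac{38}{7}} = \sqrt{-3594 + \frac{38}{7}} = \sqrt{- \frac{25120}{7}} = \frac{4 i \sqrt{10990}}{7}$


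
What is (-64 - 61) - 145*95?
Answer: -13900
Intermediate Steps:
(-64 - 61) - 145*95 = -125 - 13775 = -13900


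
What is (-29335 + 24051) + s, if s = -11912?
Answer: -17196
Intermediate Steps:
(-29335 + 24051) + s = (-29335 + 24051) - 11912 = -5284 - 11912 = -17196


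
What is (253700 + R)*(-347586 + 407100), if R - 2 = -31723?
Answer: 13210858206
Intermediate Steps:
R = -31721 (R = 2 - 31723 = -31721)
(253700 + R)*(-347586 + 407100) = (253700 - 31721)*(-347586 + 407100) = 221979*59514 = 13210858206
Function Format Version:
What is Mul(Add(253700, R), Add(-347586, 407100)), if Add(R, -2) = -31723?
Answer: 13210858206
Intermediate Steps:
R = -31721 (R = Add(2, -31723) = -31721)
Mul(Add(253700, R), Add(-347586, 407100)) = Mul(Add(253700, -31721), Add(-347586, 407100)) = Mul(221979, 59514) = 13210858206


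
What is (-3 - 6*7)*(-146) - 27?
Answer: 6543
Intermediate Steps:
(-3 - 6*7)*(-146) - 27 = (-3 - 42)*(-146) - 27 = -45*(-146) - 27 = 6570 - 27 = 6543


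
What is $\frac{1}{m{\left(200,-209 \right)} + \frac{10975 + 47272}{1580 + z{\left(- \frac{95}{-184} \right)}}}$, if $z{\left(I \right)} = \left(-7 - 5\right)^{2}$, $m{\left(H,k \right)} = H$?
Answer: $\frac{1724}{403047} \approx 0.0042774$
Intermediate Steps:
$z{\left(I \right)} = 144$ ($z{\left(I \right)} = \left(-12\right)^{2} = 144$)
$\frac{1}{m{\left(200,-209 \right)} + \frac{10975 + 47272}{1580 + z{\left(- \frac{95}{-184} \right)}}} = \frac{1}{200 + \frac{10975 + 47272}{1580 + 144}} = \frac{1}{200 + \frac{58247}{1724}} = \frac{1}{\frac{403047}{1724}} = \frac{1724}{403047}$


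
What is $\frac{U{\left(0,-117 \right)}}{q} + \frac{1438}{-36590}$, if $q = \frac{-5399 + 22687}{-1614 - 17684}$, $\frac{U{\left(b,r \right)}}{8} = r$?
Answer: $\frac{41306104711}{39535495} \approx 1044.8$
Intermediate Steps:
$U{\left(b,r \right)} = 8 r$
$q = - \frac{8644}{9649}$ ($q = \frac{17288}{-19298} = 17288 \left(- \frac{1}{19298}\right) = - \frac{8644}{9649} \approx -0.89584$)
$\frac{U{\left(0,-117 \right)}}{q} + \frac{1438}{-36590} = \frac{8 \left(-117\right)}{- \frac{8644}{9649}} + \frac{1438}{-36590} = \left(-936\right) \left(- \frac{9649}{8644}\right) + 1438 \left(- \frac{1}{36590}\right) = \frac{2257866}{2161} - \frac{719}{18295} = \frac{41306104711}{39535495}$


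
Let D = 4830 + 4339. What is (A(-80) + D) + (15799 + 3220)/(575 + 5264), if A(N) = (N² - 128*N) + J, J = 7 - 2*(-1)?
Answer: 150770321/5839 ≈ 25821.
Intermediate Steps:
J = 9 (J = 7 + 2 = 9)
D = 9169
A(N) = 9 + N² - 128*N (A(N) = (N² - 128*N) + 9 = 9 + N² - 128*N)
(A(-80) + D) + (15799 + 3220)/(575 + 5264) = ((9 + (-80)² - 128*(-80)) + 9169) + (15799 + 3220)/(575 + 5264) = ((9 + 6400 + 10240) + 9169) + 19019/5839 = (16649 + 9169) + 19019*(1/5839) = 25818 + 19019/5839 = 150770321/5839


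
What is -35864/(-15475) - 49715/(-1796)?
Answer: 833751369/27793100 ≈ 29.999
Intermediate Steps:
-35864/(-15475) - 49715/(-1796) = -35864*(-1/15475) - 49715*(-1/1796) = 35864/15475 + 49715/1796 = 833751369/27793100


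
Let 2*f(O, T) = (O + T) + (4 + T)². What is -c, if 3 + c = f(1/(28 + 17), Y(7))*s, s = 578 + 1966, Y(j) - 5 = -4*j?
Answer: -6449419/15 ≈ -4.2996e+5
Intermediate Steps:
Y(j) = 5 - 4*j
f(O, T) = O/2 + T/2 + (4 + T)²/2 (f(O, T) = ((O + T) + (4 + T)²)/2 = (O + T + (4 + T)²)/2 = O/2 + T/2 + (4 + T)²/2)
s = 2544
c = 6449419/15 (c = -3 + (1/(2*(28 + 17)) + (5 - 4*7)/2 + (4 + (5 - 4*7))²/2)*2544 = -3 + ((½)/45 + (5 - 28)/2 + (4 + (5 - 28))²/2)*2544 = -3 + ((½)*(1/45) + (½)*(-23) + (4 - 23)²/2)*2544 = -3 + (1/90 - 23/2 + (½)*(-19)²)*2544 = -3 + (1/90 - 23/2 + (½)*361)*2544 = -3 + (1/90 - 23/2 + 361/2)*2544 = -3 + (15211/90)*2544 = -3 + 6449464/15 = 6449419/15 ≈ 4.2996e+5)
-c = -1*6449419/15 = -6449419/15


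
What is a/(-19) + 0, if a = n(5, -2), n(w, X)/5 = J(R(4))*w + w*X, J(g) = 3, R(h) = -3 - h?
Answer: -25/19 ≈ -1.3158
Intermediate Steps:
n(w, X) = 15*w + 5*X*w (n(w, X) = 5*(3*w + w*X) = 5*(3*w + X*w) = 15*w + 5*X*w)
a = 25 (a = 5*5*(3 - 2) = 5*5*1 = 25)
a/(-19) + 0 = 25/(-19) + 0 = -1/19*25 + 0 = -25/19 + 0 = -25/19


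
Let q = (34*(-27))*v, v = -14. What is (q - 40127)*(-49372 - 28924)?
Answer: 2135523400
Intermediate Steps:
q = 12852 (q = (34*(-27))*(-14) = -918*(-14) = 12852)
(q - 40127)*(-49372 - 28924) = (12852 - 40127)*(-49372 - 28924) = -27275*(-78296) = 2135523400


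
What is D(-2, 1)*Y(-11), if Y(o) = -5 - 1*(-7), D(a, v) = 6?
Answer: 12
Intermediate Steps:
Y(o) = 2 (Y(o) = -5 + 7 = 2)
D(-2, 1)*Y(-11) = 6*2 = 12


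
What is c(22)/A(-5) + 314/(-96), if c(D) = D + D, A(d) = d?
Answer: -2897/240 ≈ -12.071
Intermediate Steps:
c(D) = 2*D
c(22)/A(-5) + 314/(-96) = (2*22)/(-5) + 314/(-96) = 44*(-⅕) + 314*(-1/96) = -44/5 - 157/48 = -2897/240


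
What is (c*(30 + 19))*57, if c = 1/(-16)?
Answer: -2793/16 ≈ -174.56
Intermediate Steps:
c = -1/16 ≈ -0.062500
(c*(30 + 19))*57 = -(30 + 19)/16*57 = -1/16*49*57 = -49/16*57 = -2793/16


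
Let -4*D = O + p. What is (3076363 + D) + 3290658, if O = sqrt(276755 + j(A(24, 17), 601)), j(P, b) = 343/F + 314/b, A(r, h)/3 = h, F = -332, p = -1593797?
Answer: 27061881/4 - sqrt(2754607937168495)/399064 ≈ 6.7653e+6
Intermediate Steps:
A(r, h) = 3*h
j(P, b) = -343/332 + 314/b (j(P, b) = 343/(-332) + 314/b = 343*(-1/332) + 314/b = -343/332 + 314/b)
O = sqrt(2754607937168495)/99766 (O = sqrt(276755 + (-343/332 + 314/601)) = sqrt(276755 - 101895/199532) = sqrt(55221376765/199532) = sqrt(2754607937168495)/99766 ≈ 526.07)
D = 1593797/4 - sqrt(2754607937168495)/399064 (D = -(sqrt(2754607937168495)/99766 - 1593797)/4 = -(-1593797 + sqrt(2754607937168495)/99766)/4 = 1593797/4 - sqrt(2754607937168495)/399064 ≈ 3.9832e+5)
(3076363 + D) + 3290658 = (3076363 + (1593797/4 - sqrt(2754607937168495)/399064)) + 3290658 = (13899249/4 - sqrt(2754607937168495)/399064) + 3290658 = 27061881/4 - sqrt(2754607937168495)/399064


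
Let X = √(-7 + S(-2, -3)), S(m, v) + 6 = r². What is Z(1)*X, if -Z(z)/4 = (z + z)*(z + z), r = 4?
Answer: -16*√3 ≈ -27.713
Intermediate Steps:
S(m, v) = 10 (S(m, v) = -6 + 4² = -6 + 16 = 10)
Z(z) = -16*z² (Z(z) = -4*(z + z)*(z + z) = -4*2*z*2*z = -16*z²)
X = √3 (X = √(-7 + 10) = √3 ≈ 1.7320)
Z(1)*X = (-16*1²)*√3 = (-16*1)*√3 = -16*√3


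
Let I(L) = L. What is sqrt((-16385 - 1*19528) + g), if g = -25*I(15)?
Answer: 72*I*sqrt(7) ≈ 190.49*I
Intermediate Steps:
g = -375 (g = -25*15 = -375)
sqrt((-16385 - 1*19528) + g) = sqrt((-16385 - 1*19528) - 375) = sqrt((-16385 - 19528) - 375) = sqrt(-35913 - 375) = sqrt(-36288) = 72*I*sqrt(7)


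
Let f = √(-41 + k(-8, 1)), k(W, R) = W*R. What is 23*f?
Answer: 161*I ≈ 161.0*I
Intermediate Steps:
k(W, R) = R*W
f = 7*I (f = √(-41 + 1*(-8)) = √(-41 - 8) = √(-49) = 7*I ≈ 7.0*I)
23*f = 23*(7*I) = 161*I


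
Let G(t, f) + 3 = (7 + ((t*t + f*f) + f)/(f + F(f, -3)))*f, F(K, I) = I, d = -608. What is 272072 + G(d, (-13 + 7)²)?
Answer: 7447483/11 ≈ 6.7704e+5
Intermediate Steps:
G(t, f) = -3 + f*(7 + (f + f² + t²)/(-3 + f)) (G(t, f) = -3 + (7 + ((t*t + f*f) + f)/(f - 3))*f = -3 + (7 + ((t² + f²) + f)/(-3 + f))*f = -3 + (7 + ((f² + t²) + f)/(-3 + f))*f = -3 + (7 + (f + f² + t²)/(-3 + f))*f = -3 + f*(7 + (f + f² + t²)/(-3 + f)))
272072 + G(d, (-13 + 7)²) = 272072 + (9 + ((-13 + 7)²)³ - 24*(-13 + 7)² + 8*((-13 + 7)²)² + (-13 + 7)²*(-608)²)/(-3 + (-13 + 7)²) = 272072 + (9 + ((-6)²)³ - 24*(-6)² + 8*((-6)²)² + (-6)²*369664)/(-3 + (-6)²) = 272072 + (9 + 36³ - 24*36 + 8*36² + 36*369664)/(-3 + 36) = 272072 + (9 + 46656 - 864 + 8*1296 + 13307904)/33 = 272072 + (9 + 46656 - 864 + 10368 + 13307904)/33 = 272072 + (1/33)*13364073 = 272072 + 4454691/11 = 7447483/11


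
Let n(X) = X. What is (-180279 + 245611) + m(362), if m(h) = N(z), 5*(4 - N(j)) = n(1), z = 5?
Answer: 326679/5 ≈ 65336.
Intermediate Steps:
N(j) = 19/5 (N(j) = 4 - 1/5*1 = 4 - 1/5 = 19/5)
m(h) = 19/5
(-180279 + 245611) + m(362) = (-180279 + 245611) + 19/5 = 65332 + 19/5 = 326679/5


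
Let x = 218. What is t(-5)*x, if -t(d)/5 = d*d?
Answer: -27250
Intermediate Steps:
t(d) = -5*d**2 (t(d) = -5*d*d = -5*d**2)
t(-5)*x = -5*(-5)**2*218 = -5*25*218 = -125*218 = -27250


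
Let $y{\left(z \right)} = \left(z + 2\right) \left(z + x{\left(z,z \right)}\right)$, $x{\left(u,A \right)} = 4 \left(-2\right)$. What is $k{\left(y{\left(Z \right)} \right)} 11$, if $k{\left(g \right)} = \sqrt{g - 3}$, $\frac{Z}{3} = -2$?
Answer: $11 \sqrt{53} \approx 80.081$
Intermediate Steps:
$Z = -6$ ($Z = 3 \left(-2\right) = -6$)
$x{\left(u,A \right)} = -8$
$y{\left(z \right)} = \left(-8 + z\right) \left(2 + z\right)$ ($y{\left(z \right)} = \left(z + 2\right) \left(z - 8\right) = \left(2 + z\right) \left(-8 + z\right) = \left(-8 + z\right) \left(2 + z\right)$)
$k{\left(g \right)} = \sqrt{-3 + g}$
$k{\left(y{\left(Z \right)} \right)} 11 = \sqrt{-3 - \left(-20 - 36\right)} 11 = \sqrt{-3 + \left(-16 + 36 + 36\right)} 11 = \sqrt{-3 + 56} \cdot 11 = \sqrt{53} \cdot 11 = 11 \sqrt{53}$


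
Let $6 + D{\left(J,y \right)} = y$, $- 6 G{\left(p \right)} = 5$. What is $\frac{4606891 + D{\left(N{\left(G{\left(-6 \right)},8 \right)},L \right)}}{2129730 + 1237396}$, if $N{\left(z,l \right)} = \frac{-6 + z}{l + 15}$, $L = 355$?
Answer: $\frac{2303620}{1683563} \approx 1.3683$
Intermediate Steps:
$G{\left(p \right)} = - \frac{5}{6}$ ($G{\left(p \right)} = \left(- \frac{1}{6}\right) 5 = - \frac{5}{6}$)
$N{\left(z,l \right)} = \frac{-6 + z}{15 + l}$
$D{\left(J,y \right)} = -6 + y$
$\frac{4606891 + D{\left(N{\left(G{\left(-6 \right)},8 \right)},L \right)}}{2129730 + 1237396} = \frac{4606891 + \left(-6 + 355\right)}{2129730 + 1237396} = \frac{4606891 + 349}{3367126} = 4607240 \cdot \frac{1}{3367126} = \frac{2303620}{1683563}$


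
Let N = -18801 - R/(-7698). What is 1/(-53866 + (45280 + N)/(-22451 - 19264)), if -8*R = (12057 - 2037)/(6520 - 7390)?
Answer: -37250160120/2006540769923759 ≈ -1.8564e-5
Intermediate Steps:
R = 167/116 (R = -(12057 - 2037)/(8*(6520 - 7390)) = -2505/(2*(-870)) = -2505*(-1)/(2*870) = -⅛*(-334/29) = 167/116 ≈ 1.4397)
N = -16788691201/892968 (N = -18801 - 167/(116*(-7698)) = -18801 - 167*(-1)/(116*7698) = -18801 - 1*(-167/892968) = -18801 + 167/892968 = -16788691201/892968 ≈ -18801.)
1/(-53866 + (45280 + N)/(-22451 - 19264)) = 1/(-53866 + (45280 - 16788691201/892968)/(-22451 - 19264)) = 1/(-53866 + (23644899839/892968)/(-41715)) = 1/(-53866 + (23644899839/892968)*(-1/41715)) = 1/(-53866 - 23644899839/37250160120) = 1/(-2006540769923759/37250160120) = -37250160120/2006540769923759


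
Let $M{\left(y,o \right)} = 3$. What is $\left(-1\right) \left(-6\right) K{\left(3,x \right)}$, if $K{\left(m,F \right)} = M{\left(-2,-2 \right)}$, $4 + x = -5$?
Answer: $18$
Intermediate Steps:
$x = -9$ ($x = -4 - 5 = -9$)
$K{\left(m,F \right)} = 3$
$\left(-1\right) \left(-6\right) K{\left(3,x \right)} = \left(-1\right) \left(-6\right) 3 = 6 \cdot 3 = 18$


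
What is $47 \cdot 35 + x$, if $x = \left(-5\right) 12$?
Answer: $1585$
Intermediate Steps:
$x = -60$
$47 \cdot 35 + x = 47 \cdot 35 - 60 = 1645 - 60 = 1585$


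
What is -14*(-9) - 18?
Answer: 108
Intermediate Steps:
-14*(-9) - 18 = 126 - 18 = 108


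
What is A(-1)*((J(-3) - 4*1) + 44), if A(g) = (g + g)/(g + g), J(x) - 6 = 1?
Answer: 47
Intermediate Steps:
J(x) = 7 (J(x) = 6 + 1 = 7)
A(g) = 1 (A(g) = (2*g)/((2*g)) = (2*g)*(1/(2*g)) = 1)
A(-1)*((J(-3) - 4*1) + 44) = 1*((7 - 4*1) + 44) = 1*((7 - 4) + 44) = 1*(3 + 44) = 1*47 = 47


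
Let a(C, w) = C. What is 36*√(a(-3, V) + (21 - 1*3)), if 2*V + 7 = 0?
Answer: 36*√15 ≈ 139.43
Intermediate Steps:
V = -7/2 (V = -7/2 + (½)*0 = -7/2 + 0 = -7/2 ≈ -3.5000)
36*√(a(-3, V) + (21 - 1*3)) = 36*√(-3 + (21 - 1*3)) = 36*√(-3 + (21 - 3)) = 36*√(-3 + 18) = 36*√15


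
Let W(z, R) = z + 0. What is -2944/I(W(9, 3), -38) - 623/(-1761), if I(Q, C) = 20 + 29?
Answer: -5153857/86289 ≈ -59.728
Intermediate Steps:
W(z, R) = z
I(Q, C) = 49
-2944/I(W(9, 3), -38) - 623/(-1761) = -2944/49 - 623/(-1761) = -2944*1/49 - 623*(-1/1761) = -2944/49 + 623/1761 = -5153857/86289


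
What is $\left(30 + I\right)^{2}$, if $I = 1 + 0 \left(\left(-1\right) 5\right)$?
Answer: $961$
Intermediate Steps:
$I = 1$ ($I = 1 + 0 \left(-5\right) = 1 + 0 = 1$)
$\left(30 + I\right)^{2} = \left(30 + 1\right)^{2} = 31^{2} = 961$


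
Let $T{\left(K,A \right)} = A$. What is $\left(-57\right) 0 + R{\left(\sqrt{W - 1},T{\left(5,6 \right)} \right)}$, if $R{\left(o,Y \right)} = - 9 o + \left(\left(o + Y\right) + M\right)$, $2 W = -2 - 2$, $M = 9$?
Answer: $15 - 8 i \sqrt{3} \approx 15.0 - 13.856 i$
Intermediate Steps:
$W = -2$ ($W = \frac{-2 - 2}{2} = \frac{1}{2} \left(-4\right) = -2$)
$R{\left(o,Y \right)} = 9 + Y - 8 o$ ($R{\left(o,Y \right)} = - 9 o + \left(\left(o + Y\right) + 9\right) = - 9 o + \left(\left(Y + o\right) + 9\right) = - 9 o + \left(9 + Y + o\right) = 9 + Y - 8 o$)
$\left(-57\right) 0 + R{\left(\sqrt{W - 1},T{\left(5,6 \right)} \right)} = \left(-57\right) 0 + \left(9 + 6 - 8 \sqrt{-2 - 1}\right) = 0 + \left(9 + 6 - 8 \sqrt{-3}\right) = 0 + \left(9 + 6 - 8 i \sqrt{3}\right) = 0 + \left(15 - 8 i \sqrt{3}\right) = 15 - 8 i \sqrt{3}$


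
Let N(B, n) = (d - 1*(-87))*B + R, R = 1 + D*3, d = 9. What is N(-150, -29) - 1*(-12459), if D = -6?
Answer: -1958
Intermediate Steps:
R = -17 (R = 1 - 6*3 = 1 - 18 = -17)
N(B, n) = -17 + 96*B (N(B, n) = (9 - 1*(-87))*B - 17 = (9 + 87)*B - 17 = 96*B - 17 = -17 + 96*B)
N(-150, -29) - 1*(-12459) = (-17 + 96*(-150)) - 1*(-12459) = (-17 - 14400) + 12459 = -14417 + 12459 = -1958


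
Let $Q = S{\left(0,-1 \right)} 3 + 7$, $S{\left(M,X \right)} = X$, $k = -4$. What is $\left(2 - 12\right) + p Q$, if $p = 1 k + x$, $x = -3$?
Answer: $-38$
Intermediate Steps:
$p = -7$ ($p = 1 \left(-4\right) - 3 = -4 - 3 = -7$)
$Q = 4$ ($Q = \left(-1\right) 3 + 7 = -3 + 7 = 4$)
$\left(2 - 12\right) + p Q = \left(2 - 12\right) - 28 = -10 - 28 = -38$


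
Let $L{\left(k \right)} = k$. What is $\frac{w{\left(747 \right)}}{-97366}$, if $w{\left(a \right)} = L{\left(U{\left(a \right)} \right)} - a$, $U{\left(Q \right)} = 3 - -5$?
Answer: $\frac{739}{97366} \approx 0.0075899$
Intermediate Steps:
$U{\left(Q \right)} = 8$ ($U{\left(Q \right)} = 3 + 5 = 8$)
$w{\left(a \right)} = 8 - a$
$\frac{w{\left(747 \right)}}{-97366} = \frac{8 - 747}{-97366} = \left(8 - 747\right) \left(- \frac{1}{97366}\right) = \left(-739\right) \left(- \frac{1}{97366}\right) = \frac{739}{97366}$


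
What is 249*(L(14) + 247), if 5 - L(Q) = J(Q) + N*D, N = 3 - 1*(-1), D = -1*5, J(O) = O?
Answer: 64242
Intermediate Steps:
D = -5
N = 4 (N = 3 + 1 = 4)
L(Q) = 25 - Q (L(Q) = 5 - (Q + 4*(-5)) = 5 - (Q - 20) = 5 - (-20 + Q) = 5 + (20 - Q) = 25 - Q)
249*(L(14) + 247) = 249*((25 - 1*14) + 247) = 249*((25 - 14) + 247) = 249*(11 + 247) = 249*258 = 64242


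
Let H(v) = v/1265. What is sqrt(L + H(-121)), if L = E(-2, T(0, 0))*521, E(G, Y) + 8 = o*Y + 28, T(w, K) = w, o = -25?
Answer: sqrt(137803235)/115 ≈ 102.08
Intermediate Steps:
E(G, Y) = 20 - 25*Y (E(G, Y) = -8 + (-25*Y + 28) = -8 + (28 - 25*Y) = 20 - 25*Y)
H(v) = v/1265 (H(v) = v*(1/1265) = v/1265)
L = 10420 (L = (20 - 25*0)*521 = (20 + 0)*521 = 20*521 = 10420)
sqrt(L + H(-121)) = sqrt(10420 + (1/1265)*(-121)) = sqrt(10420 - 11/115) = sqrt(1198289/115) = sqrt(137803235)/115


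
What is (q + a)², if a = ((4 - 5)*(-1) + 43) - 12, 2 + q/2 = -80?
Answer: 17424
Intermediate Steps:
q = -164 (q = -4 + 2*(-80) = -4 - 160 = -164)
a = 32 (a = (-1*(-1) + 43) - 12 = (1 + 43) - 12 = 44 - 12 = 32)
(q + a)² = (-164 + 32)² = (-132)² = 17424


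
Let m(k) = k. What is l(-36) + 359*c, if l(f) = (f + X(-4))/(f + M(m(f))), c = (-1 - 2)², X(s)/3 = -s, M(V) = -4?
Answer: 16158/5 ≈ 3231.6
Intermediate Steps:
X(s) = -3*s (X(s) = 3*(-s) = -3*s)
c = 9 (c = (-3)² = 9)
l(f) = (12 + f)/(-4 + f) (l(f) = (f - 3*(-4))/(f - 4) = (f + 12)/(-4 + f) = (12 + f)/(-4 + f))
l(-36) + 359*c = (12 - 36)/(-4 - 36) + 359*9 = -24/(-40) + 3231 = -1/40*(-24) + 3231 = ⅗ + 3231 = 16158/5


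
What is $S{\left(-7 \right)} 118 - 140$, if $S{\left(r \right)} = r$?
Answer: $-966$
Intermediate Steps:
$S{\left(-7 \right)} 118 - 140 = \left(-7\right) 118 - 140 = -826 - 140 = -966$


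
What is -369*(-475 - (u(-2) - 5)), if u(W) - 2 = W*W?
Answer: 175644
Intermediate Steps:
u(W) = 2 + W² (u(W) = 2 + W*W = 2 + W²)
-369*(-475 - (u(-2) - 5)) = -369*(-475 - ((2 + (-2)²) - 5)) = -369*(-475 - ((2 + 4) - 5)) = -369*(-475 - (6 - 5)) = -369*(-475 - 1*1) = -369*(-475 - 1) = -369*(-476) = 175644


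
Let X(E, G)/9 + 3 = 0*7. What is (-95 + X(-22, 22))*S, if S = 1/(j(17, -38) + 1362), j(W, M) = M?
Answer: -61/662 ≈ -0.092145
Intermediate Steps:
X(E, G) = -27 (X(E, G) = -27 + 9*(0*7) = -27 + 9*0 = -27 + 0 = -27)
S = 1/1324 (S = 1/(-38 + 1362) = 1/1324 ≈ 0.00075529)
(-95 + X(-22, 22))*S = (-95 - 27)*(1/1324) = -122*1/1324 = -61/662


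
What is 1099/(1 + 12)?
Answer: 1099/13 ≈ 84.538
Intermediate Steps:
1099/(1 + 12) = 1099/13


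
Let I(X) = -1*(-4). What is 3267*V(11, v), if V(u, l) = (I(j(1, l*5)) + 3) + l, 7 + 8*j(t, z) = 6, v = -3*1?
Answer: 13068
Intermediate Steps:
v = -3
j(t, z) = -⅛ (j(t, z) = -7/8 + (⅛)*6 = -7/8 + ¾ = -⅛)
I(X) = 4
V(u, l) = 7 + l (V(u, l) = (4 + 3) + l = 7 + l)
3267*V(11, v) = 3267*(7 - 3) = 3267*4 = 13068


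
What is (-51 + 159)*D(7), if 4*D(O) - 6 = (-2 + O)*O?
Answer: 1107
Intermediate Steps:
D(O) = 3/2 + O*(-2 + O)/4 (D(O) = 3/2 + ((-2 + O)*O)/4 = 3/2 + (O*(-2 + O))/4 = 3/2 + O*(-2 + O)/4)
(-51 + 159)*D(7) = (-51 + 159)*(3/2 - ½*7 + (¼)*7²) = 108*(3/2 - 7/2 + (¼)*49) = 108*(3/2 - 7/2 + 49/4) = 108*(41/4) = 1107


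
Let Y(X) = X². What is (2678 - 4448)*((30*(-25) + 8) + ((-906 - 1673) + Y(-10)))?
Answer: 5701170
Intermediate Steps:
(2678 - 4448)*((30*(-25) + 8) + ((-906 - 1673) + Y(-10))) = (2678 - 4448)*((30*(-25) + 8) + ((-906 - 1673) + (-10)²)) = -1770*((-750 + 8) + (-2579 + 100)) = -1770*(-742 - 2479) = -1770*(-3221) = 5701170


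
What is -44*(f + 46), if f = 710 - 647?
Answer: -4796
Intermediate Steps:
f = 63
-44*(f + 46) = -44*(63 + 46) = -44*109 = -4796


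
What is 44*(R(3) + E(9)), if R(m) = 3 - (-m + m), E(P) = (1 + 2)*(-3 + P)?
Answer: 924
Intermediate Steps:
E(P) = -9 + 3*P (E(P) = 3*(-3 + P) = -9 + 3*P)
R(m) = 3 (R(m) = 3 - 1*0 = 3 + 0 = 3)
44*(R(3) + E(9)) = 44*(3 + (-9 + 3*9)) = 44*(3 + (-9 + 27)) = 44*(3 + 18) = 44*21 = 924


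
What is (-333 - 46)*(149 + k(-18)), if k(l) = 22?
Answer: -64809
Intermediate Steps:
(-333 - 46)*(149 + k(-18)) = (-333 - 46)*(149 + 22) = -379*171 = -64809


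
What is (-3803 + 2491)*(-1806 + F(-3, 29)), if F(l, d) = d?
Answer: 2331424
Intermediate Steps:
(-3803 + 2491)*(-1806 + F(-3, 29)) = (-3803 + 2491)*(-1806 + 29) = -1312*(-1777) = 2331424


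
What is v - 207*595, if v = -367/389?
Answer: -47911552/389 ≈ -1.2317e+5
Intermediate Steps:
v = -367/389 (v = -367*1/389 = -367/389 ≈ -0.94345)
v - 207*595 = -367/389 - 207*595 = -367/389 - 123165 = -47911552/389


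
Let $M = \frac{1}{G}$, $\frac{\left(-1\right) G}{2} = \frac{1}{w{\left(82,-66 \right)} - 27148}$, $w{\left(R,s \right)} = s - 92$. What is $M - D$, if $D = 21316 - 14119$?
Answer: $6456$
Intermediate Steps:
$w{\left(R,s \right)} = -92 + s$ ($w{\left(R,s \right)} = s - 92 = -92 + s$)
$G = \frac{1}{13653}$ ($G = - \frac{2}{\left(-92 - 66\right) - 27148} = - \frac{2}{-158 - 27148} = - \frac{2}{-27306} = \left(-2\right) \left(- \frac{1}{27306}\right) = \frac{1}{13653} \approx 7.3244 \cdot 10^{-5}$)
$D = 7197$ ($D = 21316 - 14119 = 7197$)
$M = 13653$ ($M = \frac{1}{\frac{1}{13653}} = 13653$)
$M - D = 13653 - 7197 = 6456$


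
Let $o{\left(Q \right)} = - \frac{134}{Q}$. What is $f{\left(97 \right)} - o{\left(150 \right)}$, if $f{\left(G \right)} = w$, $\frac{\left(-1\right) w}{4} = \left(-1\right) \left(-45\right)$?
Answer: $- \frac{13433}{75} \approx -179.11$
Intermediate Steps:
$w = -180$ ($w = - 4 \left(\left(-1\right) \left(-45\right)\right) = \left(-4\right) 45 = -180$)
$f{\left(G \right)} = -180$
$f{\left(97 \right)} - o{\left(150 \right)} = -180 - - \frac{134}{150} = -180 - \left(-134\right) \frac{1}{150} = -180 - - \frac{67}{75} = -180 + \frac{67}{75} = - \frac{13433}{75}$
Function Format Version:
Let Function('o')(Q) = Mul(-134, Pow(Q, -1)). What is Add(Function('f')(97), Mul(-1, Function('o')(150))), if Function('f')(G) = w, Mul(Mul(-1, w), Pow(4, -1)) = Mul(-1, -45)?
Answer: Rational(-13433, 75) ≈ -179.11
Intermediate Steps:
w = -180 (w = Mul(-4, Mul(-1, -45)) = Mul(-4, 45) = -180)
Function('f')(G) = -180
Add(Function('f')(97), Mul(-1, Function('o')(150))) = Add(-180, Mul(-1, Mul(-134, Pow(150, -1)))) = Add(-180, Mul(-1, Mul(-134, Rational(1, 150)))) = Add(-180, Mul(-1, Rational(-67, 75))) = Add(-180, Rational(67, 75)) = Rational(-13433, 75)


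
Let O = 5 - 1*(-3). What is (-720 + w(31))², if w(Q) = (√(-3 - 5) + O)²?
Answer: 438848 - 42496*I*√2 ≈ 4.3885e+5 - 60098.0*I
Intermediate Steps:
O = 8 (O = 5 + 3 = 8)
w(Q) = (8 + 2*I*√2)² (w(Q) = (√(-3 - 5) + 8)² = (√(-8) + 8)² = (2*I*√2 + 8)² = (8 + 2*I*√2)²)
(-720 + w(31))² = (-720 + (56 + 32*I*√2))² = (-664 + 32*I*√2)²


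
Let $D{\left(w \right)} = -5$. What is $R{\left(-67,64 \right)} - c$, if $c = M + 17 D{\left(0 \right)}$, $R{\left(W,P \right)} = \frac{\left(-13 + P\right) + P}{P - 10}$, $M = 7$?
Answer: $\frac{4327}{54} \approx 80.13$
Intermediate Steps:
$R{\left(W,P \right)} = \frac{-13 + 2 P}{-10 + P}$
$c = -78$ ($c = 7 + 17 \left(-5\right) = 7 - 85 = -78$)
$R{\left(-67,64 \right)} - c = \frac{-13 + 2 \cdot 64}{-10 + 64} - -78 = \frac{-13 + 128}{54} + 78 = \frac{1}{54} \cdot 115 + 78 = \frac{115}{54} + 78 = \frac{4327}{54}$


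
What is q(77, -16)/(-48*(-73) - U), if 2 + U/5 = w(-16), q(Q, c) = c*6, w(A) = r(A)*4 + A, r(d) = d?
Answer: -48/1957 ≈ -0.024527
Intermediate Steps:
w(A) = 5*A (w(A) = A*4 + A = 4*A + A = 5*A)
q(Q, c) = 6*c
U = -410 (U = -10 + 5*(5*(-16)) = -10 + 5*(-80) = -10 - 400 = -410)
q(77, -16)/(-48*(-73) - U) = (6*(-16))/(-48*(-73) - 1*(-410)) = -96/(3504 + 410) = -96/3914 = -96*1/3914 = -48/1957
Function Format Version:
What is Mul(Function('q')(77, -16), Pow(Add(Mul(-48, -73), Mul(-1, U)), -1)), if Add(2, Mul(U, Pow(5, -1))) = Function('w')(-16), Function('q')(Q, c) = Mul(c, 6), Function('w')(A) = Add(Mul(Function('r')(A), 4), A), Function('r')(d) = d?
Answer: Rational(-48, 1957) ≈ -0.024527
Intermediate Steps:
Function('w')(A) = Mul(5, A) (Function('w')(A) = Add(Mul(A, 4), A) = Add(Mul(4, A), A) = Mul(5, A))
Function('q')(Q, c) = Mul(6, c)
U = -410 (U = Add(-10, Mul(5, Mul(5, -16))) = Add(-10, Mul(5, -80)) = Add(-10, -400) = -410)
Mul(Function('q')(77, -16), Pow(Add(Mul(-48, -73), Mul(-1, U)), -1)) = Mul(Mul(6, -16), Pow(Add(Mul(-48, -73), Mul(-1, -410)), -1)) = Mul(-96, Pow(Add(3504, 410), -1)) = Mul(-96, Pow(3914, -1)) = Mul(-96, Rational(1, 3914)) = Rational(-48, 1957)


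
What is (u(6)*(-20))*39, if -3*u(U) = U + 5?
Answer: 2860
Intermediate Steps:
u(U) = -5/3 - U/3 (u(U) = -(U + 5)/3 = -(5 + U)/3 = -5/3 - U/3)
(u(6)*(-20))*39 = ((-5/3 - 1/3*6)*(-20))*39 = ((-5/3 - 2)*(-20))*39 = -11/3*(-20)*39 = (220/3)*39 = 2860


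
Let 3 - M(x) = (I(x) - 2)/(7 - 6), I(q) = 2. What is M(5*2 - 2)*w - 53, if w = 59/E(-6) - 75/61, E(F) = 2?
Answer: 3881/122 ≈ 31.811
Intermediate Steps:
w = 3449/122 (w = 59/2 - 75/61 = 3449/122 ≈ 28.270)
M(x) = 3 (M(x) = 3 - (2 - 2)/(7 - 6) = 3 - 0/1 = 3 - 0 = 3 - 1*0 = 3 + 0 = 3)
M(5*2 - 2)*w - 53 = 3*(3449/122) - 53 = 10347/122 - 53 = 3881/122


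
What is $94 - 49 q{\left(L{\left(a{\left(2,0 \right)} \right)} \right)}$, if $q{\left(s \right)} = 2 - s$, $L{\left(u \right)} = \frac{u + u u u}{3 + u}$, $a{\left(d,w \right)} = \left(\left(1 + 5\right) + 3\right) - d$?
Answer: $1711$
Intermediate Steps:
$a{\left(d,w \right)} = 9 - d$ ($a{\left(d,w \right)} = \left(6 + 3\right) - d = 9 - d$)
$L{\left(u \right)} = \frac{u + u^{3}}{3 + u}$ ($L{\left(u \right)} = \frac{u + u^{2} u}{3 + u} = \frac{u + u^{3}}{3 + u}$)
$94 - 49 q{\left(L{\left(a{\left(2,0 \right)} \right)} \right)} = 94 - 49 \left(2 - \frac{\left(9 - 2\right) + \left(9 - 2\right)^{3}}{3 + \left(9 - 2\right)}\right) = 94 - 49 \left(2 - \frac{7 + 7^{3}}{3 + 7}\right) = 94 - 49 \left(2 - \frac{7 + 343}{10}\right) = 94 - 49 \left(2 - \frac{1}{10} \cdot 350\right) = 94 - 49 \left(2 - 35\right) = 94 - -1617 = 94 + 1617 = 1711$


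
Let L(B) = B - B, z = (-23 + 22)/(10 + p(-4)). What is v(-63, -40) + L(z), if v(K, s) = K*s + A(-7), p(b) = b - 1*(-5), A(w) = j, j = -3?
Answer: 2517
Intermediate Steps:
A(w) = -3
p(b) = 5 + b (p(b) = b + 5 = 5 + b)
v(K, s) = -3 + K*s (v(K, s) = K*s - 3 = -3 + K*s)
z = -1/11 (z = (-23 + 22)/(10 + (5 - 4)) = -1/(10 + 1) = -1/11 ≈ -0.090909)
L(B) = 0
v(-63, -40) + L(z) = (-3 - 63*(-40)) + 0 = (-3 + 2520) + 0 = 2517 + 0 = 2517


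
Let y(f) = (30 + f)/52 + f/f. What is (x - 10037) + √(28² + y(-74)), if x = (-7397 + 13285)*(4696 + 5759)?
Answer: 61549003 + √132522/13 ≈ 6.1549e+7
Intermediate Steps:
y(f) = 41/26 + f/52 (y(f) = (30 + f)*(1/52) + 1 = (15/26 + f/52) + 1 = 41/26 + f/52)
x = 61559040 (x = 5888*10455 = 61559040)
(x - 10037) + √(28² + y(-74)) = (61559040 - 10037) + √(28² + (41/26 + (1/52)*(-74))) = 61549003 + √(784 + (41/26 - 37/26)) = 61549003 + √(784 + 2/13) = 61549003 + √(10194/13) = 61549003 + √132522/13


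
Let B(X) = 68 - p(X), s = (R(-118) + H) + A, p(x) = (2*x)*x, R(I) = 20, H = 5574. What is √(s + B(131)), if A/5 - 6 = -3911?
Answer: I*√48185 ≈ 219.51*I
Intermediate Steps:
A = -19525 (A = 30 + 5*(-3911) = 30 - 19555 = -19525)
p(x) = 2*x²
s = -13931 (s = (20 + 5574) - 19525 = 5594 - 19525 = -13931)
B(X) = 68 - 2*X²
√(s + B(131)) = √(-13931 + (68 - 2*131²)) = √(-13931 + (68 - 2*17161)) = √(-13931 + (68 - 34322)) = √(-13931 - 34254) = √(-48185) = I*√48185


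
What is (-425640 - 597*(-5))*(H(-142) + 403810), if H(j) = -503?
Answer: -170459720085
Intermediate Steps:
(-425640 - 597*(-5))*(H(-142) + 403810) = (-425640 - 597*(-5))*(-503 + 403810) = (-425640 + 2985)*403307 = -422655*403307 = -170459720085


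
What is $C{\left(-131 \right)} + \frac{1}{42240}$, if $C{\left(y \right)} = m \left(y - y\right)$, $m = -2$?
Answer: $\frac{1}{42240} \approx 2.3674 \cdot 10^{-5}$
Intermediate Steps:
$C{\left(y \right)} = 0$ ($C{\left(y \right)} = - 2 \left(y - y\right) = \left(-2\right) 0 = 0$)
$C{\left(-131 \right)} + \frac{1}{42240} = 0 + \frac{1}{42240} = \frac{1}{42240}$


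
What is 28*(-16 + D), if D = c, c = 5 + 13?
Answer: 56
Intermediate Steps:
c = 18
D = 18
28*(-16 + D) = 28*(-16 + 18) = 28*2 = 56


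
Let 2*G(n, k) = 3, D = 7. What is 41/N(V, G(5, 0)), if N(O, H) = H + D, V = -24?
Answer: 82/17 ≈ 4.8235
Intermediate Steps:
G(n, k) = 3/2 (G(n, k) = (½)*3 = 3/2)
N(O, H) = 7 + H (N(O, H) = H + 7 = 7 + H)
41/N(V, G(5, 0)) = 41/(7 + 3/2) = 41/(17/2) = 41*(2/17) = 82/17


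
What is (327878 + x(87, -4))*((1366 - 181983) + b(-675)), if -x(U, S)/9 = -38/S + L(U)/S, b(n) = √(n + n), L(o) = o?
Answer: -236961015001/4 + 19679295*I*√6/4 ≈ -5.924e+10 + 1.2051e+7*I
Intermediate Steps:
b(n) = √2*√n (b(n) = √(2*n) = √2*√n)
x(U, S) = 342/S - 9*U/S (x(U, S) = -9*(-38/S + U/S) = 342/S - 9*U/S)
(327878 + x(87, -4))*((1366 - 181983) + b(-675)) = (327878 + 9*(38 - 1*87)/(-4))*((1366 - 181983) + √2*√(-675)) = (327878 + 9*(-¼)*(38 - 87))*(-180617 + √2*(15*I*√3)) = (327878 + 9*(-¼)*(-49))*(-180617 + 15*I*√6) = (327878 + 441/4)*(-180617 + 15*I*√6) = 1311953*(-180617 + 15*I*√6)/4 = -236961015001/4 + 19679295*I*√6/4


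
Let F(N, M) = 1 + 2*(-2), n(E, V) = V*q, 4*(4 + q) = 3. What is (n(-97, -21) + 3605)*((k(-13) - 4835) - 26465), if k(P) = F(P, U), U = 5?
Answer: -459934979/4 ≈ -1.1498e+8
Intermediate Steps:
q = -13/4 (q = -4 + (¼)*3 = -4 + ¾ = -13/4 ≈ -3.2500)
n(E, V) = -13*V/4 (n(E, V) = V*(-13/4) = -13*V/4)
F(N, M) = -3 (F(N, M) = 1 - 4 = -3)
k(P) = -3
(n(-97, -21) + 3605)*((k(-13) - 4835) - 26465) = (-13/4*(-21) + 3605)*((-3 - 4835) - 26465) = (273/4 + 3605)*(-4838 - 26465) = (14693/4)*(-31303) = -459934979/4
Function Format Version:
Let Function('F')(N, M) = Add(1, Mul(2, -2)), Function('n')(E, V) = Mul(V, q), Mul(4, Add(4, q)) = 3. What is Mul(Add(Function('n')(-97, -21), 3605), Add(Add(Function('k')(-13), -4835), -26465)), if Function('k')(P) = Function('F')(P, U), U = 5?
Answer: Rational(-459934979, 4) ≈ -1.1498e+8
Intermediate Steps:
q = Rational(-13, 4) (q = Add(-4, Mul(Rational(1, 4), 3)) = Add(-4, Rational(3, 4)) = Rational(-13, 4) ≈ -3.2500)
Function('n')(E, V) = Mul(Rational(-13, 4), V) (Function('n')(E, V) = Mul(V, Rational(-13, 4)) = Mul(Rational(-13, 4), V))
Function('F')(N, M) = -3 (Function('F')(N, M) = Add(1, -4) = -3)
Function('k')(P) = -3
Mul(Add(Function('n')(-97, -21), 3605), Add(Add(Function('k')(-13), -4835), -26465)) = Mul(Add(Mul(Rational(-13, 4), -21), 3605), Add(Add(-3, -4835), -26465)) = Mul(Add(Rational(273, 4), 3605), Add(-4838, -26465)) = Mul(Rational(14693, 4), -31303) = Rational(-459934979, 4)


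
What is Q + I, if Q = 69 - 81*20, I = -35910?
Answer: -37461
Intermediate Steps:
Q = -1551 (Q = 69 - 1620 = -1551)
Q + I = -1551 - 35910 = -37461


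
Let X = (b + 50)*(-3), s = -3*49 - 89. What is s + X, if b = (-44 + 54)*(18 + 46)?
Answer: -2306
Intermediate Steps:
b = 640 (b = 10*64 = 640)
s = -236 (s = -147 - 89 = -236)
X = -2070 (X = (640 + 50)*(-3) = 690*(-3) = -2070)
s + X = -236 - 2070 = -2306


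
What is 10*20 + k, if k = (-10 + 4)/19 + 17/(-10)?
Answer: 37617/190 ≈ 197.98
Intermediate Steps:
k = -383/190 (k = -6*1/19 + 17*(-⅒) = -6/19 - 17/10 = -383/190 ≈ -2.0158)
10*20 + k = 10*20 - 383/190 = 200 - 383/190 = 37617/190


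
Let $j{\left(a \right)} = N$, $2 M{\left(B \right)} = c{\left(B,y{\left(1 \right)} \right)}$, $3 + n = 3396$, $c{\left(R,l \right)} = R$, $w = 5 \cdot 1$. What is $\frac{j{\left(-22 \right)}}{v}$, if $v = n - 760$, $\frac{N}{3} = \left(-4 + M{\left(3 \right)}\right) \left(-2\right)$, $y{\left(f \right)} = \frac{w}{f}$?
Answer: $\frac{15}{2633} \approx 0.0056969$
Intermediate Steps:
$w = 5$
$y{\left(f \right)} = \frac{5}{f}$
$n = 3393$ ($n = -3 + 3396 = 3393$)
$M{\left(B \right)} = \frac{B}{2}$
$N = 15$ ($N = 3 \left(-4 + \frac{1}{2} \cdot 3\right) \left(-2\right) = 3 \left(-4 + \frac{3}{2}\right) \left(-2\right) = 3 \left(\left(- \frac{5}{2}\right) \left(-2\right)\right) = 3 \cdot 5 = 15$)
$j{\left(a \right)} = 15$
$v = 2633$ ($v = 3393 - 760 = 2633$)
$\frac{j{\left(-22 \right)}}{v} = \frac{15}{2633}$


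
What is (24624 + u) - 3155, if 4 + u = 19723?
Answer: 41188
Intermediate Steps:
u = 19719 (u = -4 + 19723 = 19719)
(24624 + u) - 3155 = (24624 + 19719) - 3155 = 44343 - 3155 = 41188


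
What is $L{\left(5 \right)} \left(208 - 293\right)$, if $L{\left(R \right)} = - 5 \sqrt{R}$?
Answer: $425 \sqrt{5} \approx 950.33$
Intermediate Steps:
$L{\left(5 \right)} \left(208 - 293\right) = - 5 \sqrt{5} \left(208 - 293\right) = - 5 \sqrt{5} \left(-85\right) = 425 \sqrt{5}$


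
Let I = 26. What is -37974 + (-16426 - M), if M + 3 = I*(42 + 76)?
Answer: -57465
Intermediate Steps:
M = 3065 (M = -3 + 26*(42 + 76) = -3 + 26*118 = -3 + 3068 = 3065)
-37974 + (-16426 - M) = -37974 + (-16426 - 1*3065) = -37974 + (-16426 - 3065) = -37974 - 19491 = -57465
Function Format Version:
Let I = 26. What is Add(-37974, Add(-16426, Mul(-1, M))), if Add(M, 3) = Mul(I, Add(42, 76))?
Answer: -57465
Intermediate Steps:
M = 3065 (M = Add(-3, Mul(26, Add(42, 76))) = Add(-3, Mul(26, 118)) = Add(-3, 3068) = 3065)
Add(-37974, Add(-16426, Mul(-1, M))) = Add(-37974, Add(-16426, Mul(-1, 3065))) = Add(-37974, Add(-16426, -3065)) = Add(-37974, -19491) = -57465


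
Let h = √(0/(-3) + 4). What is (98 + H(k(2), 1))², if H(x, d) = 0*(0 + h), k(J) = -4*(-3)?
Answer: 9604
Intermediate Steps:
h = 2 (h = √(0*(-⅓) + 4) = √(0 + 4) = √4 = 2)
k(J) = 12
H(x, d) = 0 (H(x, d) = 0*(0 + 2) = 0*2 = 0)
(98 + H(k(2), 1))² = (98 + 0)² = 98² = 9604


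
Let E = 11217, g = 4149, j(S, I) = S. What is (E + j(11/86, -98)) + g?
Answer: 1321487/86 ≈ 15366.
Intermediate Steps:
(E + j(11/86, -98)) + g = (11217 + 11/86) + 4149 = 964673/86 + 4149 = 1321487/86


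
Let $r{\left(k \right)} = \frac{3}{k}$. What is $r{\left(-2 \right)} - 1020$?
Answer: $- \frac{2043}{2} \approx -1021.5$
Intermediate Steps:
$r{\left(-2 \right)} - 1020 = \frac{3}{-2} - 1020 = 3 \left(- \frac{1}{2}\right) - 1020 = - \frac{3}{2} - 1020 = - \frac{2043}{2}$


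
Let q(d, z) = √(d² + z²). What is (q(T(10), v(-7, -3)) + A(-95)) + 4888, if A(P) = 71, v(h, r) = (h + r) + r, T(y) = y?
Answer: 4959 + √269 ≈ 4975.4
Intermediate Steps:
v(h, r) = h + 2*r
(q(T(10), v(-7, -3)) + A(-95)) + 4888 = (√(10² + (-7 + 2*(-3))²) + 71) + 4888 = (√(100 + (-7 - 6)²) + 71) + 4888 = (√(100 + (-13)²) + 71) + 4888 = (√(100 + 169) + 71) + 4888 = (√269 + 71) + 4888 = (71 + √269) + 4888 = 4959 + √269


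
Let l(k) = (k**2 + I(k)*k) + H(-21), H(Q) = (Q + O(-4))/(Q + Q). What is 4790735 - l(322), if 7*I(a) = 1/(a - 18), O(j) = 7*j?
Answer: 2137294655/456 ≈ 4.6870e+6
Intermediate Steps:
H(Q) = (-28 + Q)/(2*Q) (H(Q) = (Q + 7*(-4))/(Q + Q) = (Q - 28)/((2*Q)) = (-28 + Q)*(1/(2*Q)) = (-28 + Q)/(2*Q))
I(a) = 1/(7*(-18 + a)) (I(a) = 1/(7*(a - 18)) = 1/(7*(-18 + a)))
l(k) = 7/6 + k**2 + k/(7*(-18 + k)) (l(k) = (k**2 + (1/(7*(-18 + k)))*k) + (1/2)*(-28 - 21)/(-21) = (k**2 + k/(7*(-18 + k))) + (1/2)*(-1/21)*(-49) = (k**2 + k/(7*(-18 + k))) + 7/6 = 7/6 + k**2 + k/(7*(-18 + k)))
4790735 - l(322) = 4790735 - ((1/7)*322 + (-18 + 322)*(7 + 6*322**2)/6)/(-18 + 322) = 4790735 - (46 + (1/6)*304*(7 + 6*103684))/304 = 4790735 - (46 + (1/6)*304*(7 + 622104))/304 = 4790735 - (46 + (1/6)*304*622111)/304 = 4790735 - (46 + 94560872/3)/304 = 4790735 - 94561010/(304*3) = 4790735 - 1*47280505/456 = 4790735 - 47280505/456 = 2137294655/456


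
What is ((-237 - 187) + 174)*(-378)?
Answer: 94500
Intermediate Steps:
((-237 - 187) + 174)*(-378) = (-424 + 174)*(-378) = -250*(-378) = 94500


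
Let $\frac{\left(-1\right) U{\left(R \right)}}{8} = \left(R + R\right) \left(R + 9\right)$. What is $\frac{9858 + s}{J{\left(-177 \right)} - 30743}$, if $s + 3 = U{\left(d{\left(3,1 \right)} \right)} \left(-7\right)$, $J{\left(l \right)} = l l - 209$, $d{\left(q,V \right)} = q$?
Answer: $\frac{13887}{377} \approx 36.836$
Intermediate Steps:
$J{\left(l \right)} = -209 + l^{2}$ ($J{\left(l \right)} = l^{2} - 209 = -209 + l^{2}$)
$U{\left(R \right)} = - 16 R \left(9 + R\right)$ ($U{\left(R \right)} = - 8 \left(R + R\right) \left(R + 9\right) = - 8 \cdot 2 R \left(9 + R\right) = - 16 R \left(9 + R\right)$)
$s = 4029$ ($s = -3 + \left(-16\right) 3 \left(9 + 3\right) \left(-7\right) = -3 + \left(-16\right) 3 \cdot 12 \left(-7\right) = -3 - -4032 = -3 + 4032 = 4029$)
$\frac{9858 + s}{J{\left(-177 \right)} - 30743} = \frac{9858 + 4029}{\left(-209 + \left(-177\right)^{2}\right) - 30743} = \frac{13887}{\left(-209 + 31329\right) - 30743} = \frac{13887}{31120 - 30743} = \frac{13887}{377}$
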